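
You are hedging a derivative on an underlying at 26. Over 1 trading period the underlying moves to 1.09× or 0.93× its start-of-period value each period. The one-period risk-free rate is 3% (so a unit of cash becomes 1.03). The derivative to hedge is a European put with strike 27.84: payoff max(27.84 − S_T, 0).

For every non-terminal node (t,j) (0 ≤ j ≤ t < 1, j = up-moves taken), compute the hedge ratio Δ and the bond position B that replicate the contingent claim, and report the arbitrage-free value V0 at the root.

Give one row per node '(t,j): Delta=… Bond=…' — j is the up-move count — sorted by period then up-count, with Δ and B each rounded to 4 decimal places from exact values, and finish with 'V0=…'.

(0,0): Delta=-0.8798 Bond=24.2075
V0=1.3325

Under the risk-neutral measure, an up-move has probability p* = (R−d)/(u−d) = 0.6250 and values discount at R = 1.03.
At expiry t=1: V(1,0)=3.6600, V(1,1)=0.0000
  t=0,j=0: stock 26.0000 → up 28.3400 (V=0.0000), down 24.1800 (V=3.6600). Price 1.3325; hedge Δ=-0.8798, bond B=24.2075.
Root portfolio cost Δ·26+B reproduces V0=1.3325.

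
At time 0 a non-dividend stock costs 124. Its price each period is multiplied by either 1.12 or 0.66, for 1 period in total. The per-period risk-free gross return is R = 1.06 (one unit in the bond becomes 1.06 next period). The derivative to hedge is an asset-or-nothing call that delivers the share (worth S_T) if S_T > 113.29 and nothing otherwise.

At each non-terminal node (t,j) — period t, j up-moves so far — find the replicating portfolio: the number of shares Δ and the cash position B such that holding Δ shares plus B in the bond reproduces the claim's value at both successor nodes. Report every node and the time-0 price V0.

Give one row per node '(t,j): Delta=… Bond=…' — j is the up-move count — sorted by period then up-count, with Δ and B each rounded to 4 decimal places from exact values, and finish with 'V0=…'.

(0,0): Delta=2.4348 Bond=-187.9836
V0=113.9295

Under the risk-neutral measure, an up-move has probability p* = (R−d)/(u−d) = 0.8696 and values discount at R = 1.06.
Payoff layer (t=1): V(1,0)=0.0000, V(1,1)=138.8800
Node (0,0) S=124.0000: V=(p*·138.8800+(1−p*)·0.0000)/1.06=113.9295; Δ=(138.8800−0.0000)/(138.8800−81.8400)=2.4348; B=V−Δ·S=-187.9836
Check: Δ(0,0)·S0 + B(0,0) = 113.9295 = V0.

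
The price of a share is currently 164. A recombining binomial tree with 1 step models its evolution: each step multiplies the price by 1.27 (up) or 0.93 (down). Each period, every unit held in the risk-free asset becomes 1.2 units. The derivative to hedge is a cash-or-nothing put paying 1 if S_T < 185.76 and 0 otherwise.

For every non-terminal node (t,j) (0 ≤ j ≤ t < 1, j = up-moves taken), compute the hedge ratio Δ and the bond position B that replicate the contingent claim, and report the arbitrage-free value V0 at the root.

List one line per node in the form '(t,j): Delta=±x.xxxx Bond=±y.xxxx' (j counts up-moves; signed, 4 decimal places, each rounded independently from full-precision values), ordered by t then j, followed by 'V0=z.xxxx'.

(0,0): Delta=-0.0179 Bond=3.1127
V0=0.1716

Risk-neutral probability p* = (R−d)/(u−d) = (1.2−0.93)/(1.27−0.93) = 0.7941.
Terminal payoffs: V(1,0)=1.0000, V(1,1)=0.0000
Node (0,0) S=164.0000: V=(p*·0.0000+(1−p*)·1.0000)/1.2=0.1716; Δ=(0.0000−1.0000)/(208.2800−152.5200)=-0.0179; B=V−Δ·S=3.1127
Check: Δ(0,0)·S0 + B(0,0) = 0.1716 = V0.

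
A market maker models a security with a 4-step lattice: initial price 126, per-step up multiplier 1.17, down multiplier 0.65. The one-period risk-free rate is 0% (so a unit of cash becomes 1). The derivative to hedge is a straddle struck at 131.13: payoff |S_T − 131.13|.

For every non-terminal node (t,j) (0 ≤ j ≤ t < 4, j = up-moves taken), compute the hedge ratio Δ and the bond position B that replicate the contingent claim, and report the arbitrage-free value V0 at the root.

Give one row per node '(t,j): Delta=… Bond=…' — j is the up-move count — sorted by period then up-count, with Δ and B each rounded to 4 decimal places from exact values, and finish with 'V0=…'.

The replicating-portfolio and risk-neutral prices coincide; use p* = (1−0.65)/(1.17−0.65) = 0.6731 for the latter.
Terminal values V(4,·): V(4,0)=108.6382, V(4,1)=90.6448, V(4,2)=58.2566, V(4,3)=0.0421, V(4,4)=104.9798
  t=3,j=0: stock 34.6028 → up 40.4852 (V=90.6448), down 22.4918 (V=108.6382). Price 96.5272; hedge Δ=-1.0000, bond B=131.1300.
  t=3,j=1: stock 62.2850 → up 72.8734 (V=58.2566), down 40.4852 (V=90.6448). Price 68.8450; hedge Δ=-1.0000, bond B=131.1300.
  t=3,j=2: stock 112.1129 → up 131.1721 (V=0.0421), down 72.8734 (V=58.2566). Price 19.0738; hedge Δ=-0.9986, bond B=131.0247.
  t=3,j=3: stock 201.8032 → up 236.1098 (V=104.9798), down 131.1721 (V=0.0421). Price 70.6732; hedge Δ=1.0000, bond B=-131.1300.
  t=2,j=0: stock 53.2350 → up 62.2850 (V=68.8450), down 34.6028 (V=96.5272). Price 77.8950; hedge Δ=-1.0000, bond B=131.1300.
  t=2,j=1: stock 95.8230 → up 112.1129 (V=19.0738), down 62.2849 (V=68.8450). Price 35.3451; hedge Δ=-0.9989, bond B=131.0592.
  t=2,j=2: stock 172.4814 → up 201.8032 (V=70.6732), down 112.1129 (V=19.0738). Price 53.8042; hedge Δ=0.5753, bond B=-45.4256.
  t=1,j=0: stock 81.9000 → up 95.8230 (V=35.3451), down 53.2350 (V=77.8950). Price 49.2557; hedge Δ=-0.9991, bond B=131.0823.
  t=1,j=1: stock 147.4200 → up 172.4814 (V=53.8042), down 95.8230 (V=35.3451). Price 47.7695; hedge Δ=0.2408, bond B=12.2714.
  t=0,j=0: stock 126.0000 → up 147.4200 (V=47.7695), down 81.9000 (V=49.2557). Price 48.2554; hedge Δ=-0.0227, bond B=51.1134.
Each (Δ,B) replicates both successor values, so the strategy is self-financing and V0 is arbitrage-free.

(0,0): Delta=-0.0227 Bond=51.1134
(1,0): Delta=-0.9991 Bond=131.0823
(1,1): Delta=0.2408 Bond=12.2714
(2,0): Delta=-1.0000 Bond=131.1300
(2,1): Delta=-0.9989 Bond=131.0592
(2,2): Delta=0.5753 Bond=-45.4256
(3,0): Delta=-1.0000 Bond=131.1300
(3,1): Delta=-1.0000 Bond=131.1300
(3,2): Delta=-0.9986 Bond=131.0247
(3,3): Delta=1.0000 Bond=-131.1300
V0=48.2554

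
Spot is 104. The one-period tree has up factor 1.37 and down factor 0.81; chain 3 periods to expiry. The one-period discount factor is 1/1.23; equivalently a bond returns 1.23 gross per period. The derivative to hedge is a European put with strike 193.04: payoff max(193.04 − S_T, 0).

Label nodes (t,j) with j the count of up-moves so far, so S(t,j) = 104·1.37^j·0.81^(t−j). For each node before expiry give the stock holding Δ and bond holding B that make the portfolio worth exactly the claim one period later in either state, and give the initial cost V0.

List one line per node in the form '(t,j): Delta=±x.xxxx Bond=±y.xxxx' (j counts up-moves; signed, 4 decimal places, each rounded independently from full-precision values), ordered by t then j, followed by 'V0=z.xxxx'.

(0,0): Delta=-0.5252 Bond=71.2155
(1,0): Delta=-1.0000 Bond=127.5960
(1,1): Delta=-0.4316 Bond=74.2615
(2,0): Delta=-1.0000 Bond=156.9431
(2,1): Delta=-1.0000 Bond=156.9431
(2,2): Delta=-0.3195 Bond=69.4745
V0=16.5994

Under the risk-neutral measure, an up-move has probability p* = (R−d)/(u−d) = 0.7500 and values discount at R = 1.23.
Terminal payoffs: V(3,0)=137.7701, V(3,1)=99.5589, V(3,2)=34.9299, V(3,3)=0.0000
(2,0): S=68.2344. Δ = (V_up−V_dn)/(S_up−S_dn) = (99.5589−137.7701)/(93.4811−55.2699) = -1.0000. V = [p*·99.5589 + (1−p*)·137.7701]/1.23 = 88.7087. B = V − Δ·S = 156.9431.
(2,1): S=115.4088. Δ = (V_up−V_dn)/(S_up−S_dn) = (34.9299−99.5589)/(158.1101−93.4811) = -1.0000. V = [p*·34.9299 + (1−p*)·99.5589]/1.23 = 41.5343. B = V − Δ·S = 156.9431.
(2,2): S=195.1976. Δ = (V_up−V_dn)/(S_up−S_dn) = (0.0000−34.9299)/(267.4207−158.1101) = -0.3195. V = [p*·0.0000 + (1−p*)·34.9299]/1.23 = 7.0996. B = V − Δ·S = 69.4745.
(1,0): S=84.2400. Δ = (V_up−V_dn)/(S_up−S_dn) = (41.5343−88.7087)/(115.4088−68.2344) = -1.0000. V = [p*·41.5343 + (1−p*)·88.7087]/1.23 = 43.3560. B = V − Δ·S = 127.5960.
(1,1): S=142.4800. Δ = (V_up−V_dn)/(S_up−S_dn) = (7.0996−41.5343)/(195.1976−115.4088) = -0.4316. V = [p*·7.0996 + (1−p*)·41.5343]/1.23 = 12.7709. B = V − Δ·S = 74.2615.
(0,0): S=104.0000. Δ = (V_up−V_dn)/(S_up−S_dn) = (12.7709−43.3560)/(142.4800−84.2400) = -0.5252. V = [p*·12.7709 + (1−p*)·43.3560]/1.23 = 16.5994. B = V − Δ·S = 71.2155.
Root portfolio cost Δ·104+B reproduces V0=16.5994.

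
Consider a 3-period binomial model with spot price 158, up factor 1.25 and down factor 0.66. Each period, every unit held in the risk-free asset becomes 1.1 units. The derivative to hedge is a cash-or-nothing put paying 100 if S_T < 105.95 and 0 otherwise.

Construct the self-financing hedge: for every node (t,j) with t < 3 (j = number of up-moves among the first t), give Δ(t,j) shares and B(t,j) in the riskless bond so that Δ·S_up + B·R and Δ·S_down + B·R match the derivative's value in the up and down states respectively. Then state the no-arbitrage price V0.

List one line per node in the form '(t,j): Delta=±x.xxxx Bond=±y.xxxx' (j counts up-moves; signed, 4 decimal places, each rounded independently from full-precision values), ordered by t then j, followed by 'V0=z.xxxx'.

Under the risk-neutral measure, an up-move has probability p* = (R−d)/(u−d) = 0.7458 and values discount at R = 1.1.
Terminal payoffs: V(3,0)=100.0000, V(3,1)=100.0000, V(3,2)=0.0000, V(3,3)=0.0000
  t=2,j=0: stock 68.8248 → up 86.0310 (V=100.0000), down 45.4244 (V=100.0000). Price 90.9091; hedge Δ=0.0000, bond B=90.9091.
  t=2,j=1: stock 130.3500 → up 162.9375 (V=0.0000), down 86.0310 (V=100.0000). Price 23.1125; hedge Δ=-1.3003, bond B=192.6040.
  t=2,j=2: stock 246.8750 → up 308.5938 (V=0.0000), down 162.9375 (V=0.0000). Price 0.0000; hedge Δ=0.0000, bond B=0.0000.
  t=1,j=0: stock 104.2800 → up 130.3500 (V=23.1125), down 68.8248 (V=90.9091). Price 36.6808; hedge Δ=-1.1019, bond B=151.5903.
  t=1,j=1: stock 197.5000 → up 246.8750 (V=0.0000), down 130.3500 (V=23.1125). Price 5.3419; hedge Δ=-0.1983, bond B=44.5156.
  t=0,j=0: stock 158.0000 → up 197.5000 (V=5.3419), down 104.2800 (V=36.6808). Price 12.0995; hedge Δ=-0.3362, bond B=65.2163.
Each (Δ,B) replicates both successor values, so the strategy is self-financing and V0 is arbitrage-free.

(0,0): Delta=-0.3362 Bond=65.2163
(1,0): Delta=-1.1019 Bond=151.5903
(1,1): Delta=-0.1983 Bond=44.5156
(2,0): Delta=0.0000 Bond=90.9091
(2,1): Delta=-1.3003 Bond=192.6040
(2,2): Delta=0.0000 Bond=0.0000
V0=12.0995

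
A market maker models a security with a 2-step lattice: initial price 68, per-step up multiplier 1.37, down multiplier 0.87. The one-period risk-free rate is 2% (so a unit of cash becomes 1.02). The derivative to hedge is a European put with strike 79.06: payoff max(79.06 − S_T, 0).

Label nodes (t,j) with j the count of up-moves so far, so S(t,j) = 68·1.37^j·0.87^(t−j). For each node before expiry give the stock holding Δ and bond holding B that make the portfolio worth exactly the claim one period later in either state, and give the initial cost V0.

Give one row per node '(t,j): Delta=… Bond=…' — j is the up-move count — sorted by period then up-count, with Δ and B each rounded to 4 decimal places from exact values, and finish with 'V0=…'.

The replicating-portfolio and risk-neutral prices coincide; use p* = (1.02−0.87)/(1.37−0.87) = 0.3000 for the latter.
Terminal payoffs: V(2,0)=27.5908, V(2,1)=0.0000, V(2,2)=0.0000
(1,0): S=59.1600. Δ = (V_up−V_dn)/(S_up−S_dn) = (0.0000−27.5908)/(81.0492−51.4692) = -0.9328. V = [p*·0.0000 + (1−p*)·27.5908]/1.02 = 18.9349. B = V − Δ·S = 74.1165.
(1,1): S=93.1600. Δ = (V_up−V_dn)/(S_up−S_dn) = (0.0000−0.0000)/(127.6292−81.0492) = 0.0000. V = [p*·0.0000 + (1−p*)·0.0000]/1.02 = 0.0000. B = V − Δ·S = 0.0000.
(0,0): S=68.0000. Δ = (V_up−V_dn)/(S_up−S_dn) = (0.0000−18.9349)/(93.1600−59.1600) = -0.5569. V = [p*·0.0000 + (1−p*)·18.9349]/1.02 = 12.9945. B = V − Δ·S = 50.8642.
Each (Δ,B) replicates both successor values, so the strategy is self-financing and V0 is arbitrage-free.

(0,0): Delta=-0.5569 Bond=50.8642
(1,0): Delta=-0.9328 Bond=74.1165
(1,1): Delta=0.0000 Bond=0.0000
V0=12.9945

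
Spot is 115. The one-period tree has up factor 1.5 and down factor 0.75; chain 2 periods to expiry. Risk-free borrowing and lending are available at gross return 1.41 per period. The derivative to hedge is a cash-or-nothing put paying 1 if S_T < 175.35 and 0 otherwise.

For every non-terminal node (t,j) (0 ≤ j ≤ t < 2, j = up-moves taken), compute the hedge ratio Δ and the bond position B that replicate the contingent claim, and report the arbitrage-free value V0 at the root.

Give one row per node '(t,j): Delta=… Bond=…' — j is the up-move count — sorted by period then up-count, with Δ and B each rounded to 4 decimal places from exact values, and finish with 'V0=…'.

(0,0): Delta=-0.0072 Bond=0.9456
(1,0): Delta=0.0000 Bond=0.7092
(1,1): Delta=-0.0077 Bond=1.4184
V0=0.1135

Since d<R<u, set p* = (R−d)/(u−d) = 0.8800; price each node as the discounted p*-expectation of its children.
At expiry t=2: V(2,0)=1.0000, V(2,1)=1.0000, V(2,2)=0.0000
  t=1,j=0: stock 86.2500 → up 129.3750 (V=1.0000), down 64.6875 (V=1.0000). Price 0.7092; hedge Δ=0.0000, bond B=0.7092.
  t=1,j=1: stock 172.5000 → up 258.7500 (V=0.0000), down 129.3750 (V=1.0000). Price 0.0851; hedge Δ=-0.0077, bond B=1.4184.
  t=0,j=0: stock 115.0000 → up 172.5000 (V=0.0851), down 86.2500 (V=0.7092). Price 0.1135; hedge Δ=-0.0072, bond B=0.9456.
Self-financing check: at every node Δ·S+B equals the discounted successor values.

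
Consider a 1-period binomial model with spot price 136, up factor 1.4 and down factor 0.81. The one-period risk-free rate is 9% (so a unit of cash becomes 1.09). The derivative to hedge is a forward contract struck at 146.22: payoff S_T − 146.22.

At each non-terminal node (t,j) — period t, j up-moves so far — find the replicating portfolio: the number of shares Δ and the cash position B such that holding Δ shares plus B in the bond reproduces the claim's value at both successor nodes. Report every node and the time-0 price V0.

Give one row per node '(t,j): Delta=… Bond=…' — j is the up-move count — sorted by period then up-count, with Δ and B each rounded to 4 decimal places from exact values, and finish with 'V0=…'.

(0,0): Delta=1.0000 Bond=-134.1468
V0=1.8532

Under the risk-neutral measure, an up-move has probability p* = (R−d)/(u−d) = 0.4746 and values discount at R = 1.09.
Payoff layer (t=1): V(1,0)=-36.0600, V(1,1)=44.1800
(0,0): S=136.0000. Δ = (V_up−V_dn)/(S_up−S_dn) = (44.1800−-36.0600)/(190.4000−110.1600) = 1.0000. V = [p*·44.1800 + (1−p*)·-36.0600]/1.09 = 1.8532. B = V − Δ·S = -134.1468.
The time-0 hedge costs 1.8532, which is the no-arbitrage price.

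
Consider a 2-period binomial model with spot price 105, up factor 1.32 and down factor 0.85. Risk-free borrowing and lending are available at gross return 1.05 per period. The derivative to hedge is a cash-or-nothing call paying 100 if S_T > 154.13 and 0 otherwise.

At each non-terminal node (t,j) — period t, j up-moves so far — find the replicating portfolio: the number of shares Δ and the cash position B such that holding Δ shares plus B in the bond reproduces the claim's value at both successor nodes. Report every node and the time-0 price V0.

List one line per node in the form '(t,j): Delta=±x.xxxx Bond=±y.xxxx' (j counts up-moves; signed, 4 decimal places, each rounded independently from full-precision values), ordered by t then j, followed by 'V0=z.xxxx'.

The replicating-portfolio and risk-neutral prices coincide; use p* = (1.05−0.85)/(1.32−0.85) = 0.4255 for the latter.
Terminal payoffs: V(2,0)=0.0000, V(2,1)=0.0000, V(2,2)=100.0000
  t=1,j=0: stock 89.2500 → up 117.8100 (V=0.0000), down 75.8625 (V=0.0000). Price 0.0000; hedge Δ=0.0000, bond B=0.0000.
  t=1,j=1: stock 138.6000 → up 182.9520 (V=100.0000), down 117.8100 (V=0.0000). Price 40.5268; hedge Δ=1.5351, bond B=-172.2391.
  t=0,j=0: stock 105.0000 → up 138.6000 (V=40.5268), down 89.2500 (V=0.0000). Price 16.4243; hedge Δ=0.8212, bond B=-69.8031.
Root portfolio cost Δ·105+B reproduces V0=16.4243.

(0,0): Delta=0.8212 Bond=-69.8031
(1,0): Delta=0.0000 Bond=0.0000
(1,1): Delta=1.5351 Bond=-172.2391
V0=16.4243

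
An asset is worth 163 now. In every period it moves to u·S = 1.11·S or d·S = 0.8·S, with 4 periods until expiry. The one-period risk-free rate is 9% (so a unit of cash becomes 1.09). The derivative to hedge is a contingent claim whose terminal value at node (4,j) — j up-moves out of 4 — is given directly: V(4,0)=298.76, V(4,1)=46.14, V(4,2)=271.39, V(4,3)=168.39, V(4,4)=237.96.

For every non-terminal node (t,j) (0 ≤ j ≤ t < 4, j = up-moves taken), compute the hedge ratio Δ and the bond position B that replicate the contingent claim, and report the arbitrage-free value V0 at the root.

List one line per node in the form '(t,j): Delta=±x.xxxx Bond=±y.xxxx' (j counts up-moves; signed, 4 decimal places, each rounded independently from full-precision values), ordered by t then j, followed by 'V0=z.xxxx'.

Risk-neutral probability p* = (R−d)/(u−d) = (1.09−0.8)/(1.11−0.8) = 0.9355.
Payoff layer (t=4): V(4,0)=298.7600, V(4,1)=46.1400, V(4,2)=271.3900, V(4,3)=168.3900, V(4,4)=237.9600
(3,0): S=83.4560. Δ = (V_up−V_dn)/(S_up−S_dn) = (46.1400−298.7600)/(92.6362−66.7648) = -9.7645. V = [p*·46.1400 + (1−p*)·298.7600]/1.09 = 57.2826. B = V − Δ·S = 872.1859.
(3,1): S=115.7952. Δ = (V_up−V_dn)/(S_up−S_dn) = (271.3900−46.1400)/(128.5327−92.6362) = 6.2750. V = [p*·271.3900 + (1−p*)·46.1400]/1.09 = 235.6493. B = V − Δ·S = -490.9636.
(3,2): S=160.6658. Δ = (V_up−V_dn)/(S_up−S_dn) = (168.3900−271.3900)/(178.3391−128.5327) = -2.0680. V = [p*·168.3900 + (1−p*)·271.3900]/1.09 = 160.5827. B = V − Δ·S = 492.8408.
(3,3): S=222.9239. Δ = (V_up−V_dn)/(S_up−S_dn) = (237.9600−168.3900)/(247.4455−178.3391) = 1.0067. V = [p*·237.9600 + (1−p*)·168.3900]/1.09 = 214.1941. B = V − Δ·S = -10.2252.
(2,0): S=104.3200. Δ = (V_up−V_dn)/(S_up−S_dn) = (235.6493−57.2826)/(115.7952−83.4560) = 5.5155. V = [p*·235.6493 + (1−p*)·57.2826]/1.09 = 205.6347. B = V − Δ·S = -369.7417.
(2,1): S=144.7440. Δ = (V_up−V_dn)/(S_up−S_dn) = (160.5827−235.6493)/(160.6658−115.7952) = -1.6730. V = [p*·160.5827 + (1−p*)·235.6493]/1.09 = 151.7667. B = V − Δ·S = 393.9170.
(2,2): S=200.8323. Δ = (V_up−V_dn)/(S_up−S_dn) = (214.1941−160.5827)/(222.9239−160.6658) = 0.8611. V = [p*·214.1941 + (1−p*)·160.5827]/1.09 = 193.3352. B = V − Δ·S = 20.3951.
(1,0): S=130.4000. Δ = (V_up−V_dn)/(S_up−S_dn) = (151.7667−205.6347)/(144.7440−104.3200) = -1.3326. V = [p*·151.7667 + (1−p*)·205.6347]/1.09 = 142.4239. B = V − Δ·S = 316.1915.
(1,1): S=180.9300. Δ = (V_up−V_dn)/(S_up−S_dn) = (193.3352−151.7667)/(200.8323−144.7440) = 0.7411. V = [p*·193.3352 + (1−p*)·151.7667]/1.09 = 174.9113. B = V − Δ·S = 40.8195.
(0,0): S=163.0000. Δ = (V_up−V_dn)/(S_up−S_dn) = (174.9113−142.4239)/(180.9300−130.4000) = 0.6429. V = [p*·174.9113 + (1−p*)·142.4239]/1.09 = 158.5462. B = V − Δ·S = 53.7481.
Check: Δ(0,0)·S0 + B(0,0) = 158.5462 = V0.

(0,0): Delta=0.6429 Bond=53.7481
(1,0): Delta=-1.3326 Bond=316.1915
(1,1): Delta=0.7411 Bond=40.8195
(2,0): Delta=5.5155 Bond=-369.7417
(2,1): Delta=-1.6730 Bond=393.9170
(2,2): Delta=0.8611 Bond=20.3951
(3,0): Delta=-9.7645 Bond=872.1859
(3,1): Delta=6.2750 Bond=-490.9636
(3,2): Delta=-2.0680 Bond=492.8408
(3,3): Delta=1.0067 Bond=-10.2252
V0=158.5462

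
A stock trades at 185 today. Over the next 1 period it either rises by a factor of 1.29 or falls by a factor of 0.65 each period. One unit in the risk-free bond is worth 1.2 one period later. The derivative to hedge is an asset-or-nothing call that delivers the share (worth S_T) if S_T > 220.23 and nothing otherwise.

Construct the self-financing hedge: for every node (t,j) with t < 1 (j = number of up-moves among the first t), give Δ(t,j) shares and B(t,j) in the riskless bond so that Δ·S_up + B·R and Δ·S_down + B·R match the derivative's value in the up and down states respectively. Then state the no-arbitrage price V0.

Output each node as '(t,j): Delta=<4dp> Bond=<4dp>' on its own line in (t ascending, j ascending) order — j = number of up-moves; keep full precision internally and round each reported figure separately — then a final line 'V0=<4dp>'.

Since d<R<u, set p* = (R−d)/(u−d) = 0.8594; price each node as the discounted p*-expectation of its children.
Terminal values V(1,·): V(1,0)=0.0000, V(1,1)=238.6500
Node (0,0) S=185.0000: V=(p*·238.6500+(1−p*)·0.0000)/1.2=170.9082; Δ=(238.6500−0.0000)/(238.6500−120.2500)=2.0156; B=V−Δ·S=-201.9824
Root portfolio cost Δ·185+B reproduces V0=170.9082.

(0,0): Delta=2.0156 Bond=-201.9824
V0=170.9082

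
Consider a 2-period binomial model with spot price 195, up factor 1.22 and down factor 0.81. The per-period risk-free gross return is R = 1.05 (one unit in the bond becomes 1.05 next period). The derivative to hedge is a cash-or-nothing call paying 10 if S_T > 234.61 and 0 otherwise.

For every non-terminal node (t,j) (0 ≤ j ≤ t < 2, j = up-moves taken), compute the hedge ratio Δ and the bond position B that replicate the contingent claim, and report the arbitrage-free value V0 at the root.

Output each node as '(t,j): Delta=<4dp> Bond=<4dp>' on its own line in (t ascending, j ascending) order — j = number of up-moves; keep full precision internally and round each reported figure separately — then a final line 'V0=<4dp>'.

Under the risk-neutral measure, an up-move has probability p* = (R−d)/(u−d) = 0.5854 and values discount at R = 1.05.
Terminal payoffs: V(2,0)=0.0000, V(2,1)=0.0000, V(2,2)=10.0000
(1,0): S=157.9500. Δ = (V_up−V_dn)/(S_up−S_dn) = (0.0000−0.0000)/(192.6990−127.9395) = 0.0000. V = [p*·0.0000 + (1−p*)·0.0000]/1.05 = 0.0000. B = V − Δ·S = 0.0000.
(1,1): S=237.9000. Δ = (V_up−V_dn)/(S_up−S_dn) = (10.0000−0.0000)/(290.2380−192.6990) = 0.1025. V = [p*·10.0000 + (1−p*)·0.0000]/1.05 = 5.5749. B = V − Δ·S = -18.8153.
(0,0): S=195.0000. Δ = (V_up−V_dn)/(S_up−S_dn) = (5.5749−0.0000)/(237.9000−157.9500) = 0.0697. V = [p*·5.5749 + (1−p*)·0.0000]/1.05 = 3.1080. B = V − Δ·S = -10.4894.
The time-0 hedge costs 3.1080, which is the no-arbitrage price.

(0,0): Delta=0.0697 Bond=-10.4894
(1,0): Delta=0.0000 Bond=0.0000
(1,1): Delta=0.1025 Bond=-18.8153
V0=3.1080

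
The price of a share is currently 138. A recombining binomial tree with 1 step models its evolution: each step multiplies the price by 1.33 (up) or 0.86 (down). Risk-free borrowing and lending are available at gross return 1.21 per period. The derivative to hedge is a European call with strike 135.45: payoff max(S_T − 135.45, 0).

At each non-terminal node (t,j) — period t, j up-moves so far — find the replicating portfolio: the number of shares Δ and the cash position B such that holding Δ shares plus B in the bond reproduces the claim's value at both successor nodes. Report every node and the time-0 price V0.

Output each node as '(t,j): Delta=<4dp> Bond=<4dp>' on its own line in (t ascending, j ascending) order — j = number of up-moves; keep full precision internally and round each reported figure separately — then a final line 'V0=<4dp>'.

Risk-neutral probability p* = (R−d)/(u−d) = (1.21−0.86)/(1.33−0.86) = 0.7447.
Terminal values V(1,·): V(1,0)=0.0000, V(1,1)=48.0900
(0,0): S=138.0000. Δ = (V_up−V_dn)/(S_up−S_dn) = (48.0900−0.0000)/(183.5400−118.6800) = 0.7414. V = [p*·48.0900 + (1−p*)·0.0000]/1.21 = 29.5964. B = V − Δ·S = -72.7227.
The time-0 hedge costs 29.5964, which is the no-arbitrage price.

(0,0): Delta=0.7414 Bond=-72.7227
V0=29.5964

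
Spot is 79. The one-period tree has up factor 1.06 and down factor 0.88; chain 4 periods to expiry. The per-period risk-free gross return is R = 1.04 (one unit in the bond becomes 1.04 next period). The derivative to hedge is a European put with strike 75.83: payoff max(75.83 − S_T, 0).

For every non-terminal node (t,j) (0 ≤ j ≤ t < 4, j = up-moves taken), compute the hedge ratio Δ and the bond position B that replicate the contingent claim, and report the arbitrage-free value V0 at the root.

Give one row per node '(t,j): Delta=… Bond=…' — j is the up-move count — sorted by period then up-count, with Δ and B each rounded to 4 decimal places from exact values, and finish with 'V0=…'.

No-arbitrage ⇒ martingale measure with p* = (R−d)/(u−d) = 0.8889.
Terminal values V(4,·): V(4,0)=28.4541, V(4,1)=18.7635, V(4,2)=7.0908, V(4,3)=0.0000, V(4,4)=0.0000
  t=3,j=0: stock 53.8363 → up 57.0665 (V=18.7635), down 47.3759 (V=28.4541). Price 19.0772; hedge Δ=-1.0000, bond B=72.9135.
  t=3,j=1: stock 64.8483 → up 68.7392 (V=7.0908), down 57.0665 (V=18.7635). Price 8.0652; hedge Δ=-1.0000, bond B=72.9135.
  t=3,j=2: stock 78.1127 → up 82.7994 (V=0.0000), down 68.7392 (V=7.0908). Price 0.7576; hedge Δ=-0.5043, bond B=40.1512.
  t=3,j=3: stock 94.0903 → up 99.7357 (V=0.0000), down 82.7994 (V=0.0000). Price 0.0000; hedge Δ=0.0000, bond B=0.0000.
  t=2,j=0: stock 61.1776 → up 64.8483 (V=8.0652), down 53.8363 (V=19.0772). Price 8.9315; hedge Δ=-1.0000, bond B=70.1091.
  t=2,j=1: stock 73.6912 → up 78.1127 (V=0.7576), down 64.8483 (V=8.0652). Price 1.5092; hedge Δ=-0.5509, bond B=42.1071.
  t=2,j=2: stock 88.7644 → up 94.0903 (V=0.0000), down 78.1127 (V=0.7576). Price 0.0809; hedge Δ=-0.0474, bond B=4.2897.
  t=1,j=0: stock 69.5200 → up 73.6912 (V=1.5092), down 61.1776 (V=8.9315). Price 2.2441; hedge Δ=-0.5931, bond B=43.4793.
  t=1,j=1: stock 83.7400 → up 88.7644 (V=0.0809), down 73.6912 (V=1.5092). Price 0.2304; hedge Δ=-0.0948, bond B=8.1650.
  t=0,j=0: stock 79.0000 → up 83.7400 (V=0.2304), down 69.5200 (V=2.2441). Price 0.4367; hedge Δ=-0.1416, bond B=11.6239.
Self-financing check: at every node Δ·S+B equals the discounted successor values.

(0,0): Delta=-0.1416 Bond=11.6239
(1,0): Delta=-0.5931 Bond=43.4793
(1,1): Delta=-0.0948 Bond=8.1650
(2,0): Delta=-1.0000 Bond=70.1091
(2,1): Delta=-0.5509 Bond=42.1071
(2,2): Delta=-0.0474 Bond=4.2897
(3,0): Delta=-1.0000 Bond=72.9135
(3,1): Delta=-1.0000 Bond=72.9135
(3,2): Delta=-0.5043 Bond=40.1512
(3,3): Delta=0.0000 Bond=0.0000
V0=0.4367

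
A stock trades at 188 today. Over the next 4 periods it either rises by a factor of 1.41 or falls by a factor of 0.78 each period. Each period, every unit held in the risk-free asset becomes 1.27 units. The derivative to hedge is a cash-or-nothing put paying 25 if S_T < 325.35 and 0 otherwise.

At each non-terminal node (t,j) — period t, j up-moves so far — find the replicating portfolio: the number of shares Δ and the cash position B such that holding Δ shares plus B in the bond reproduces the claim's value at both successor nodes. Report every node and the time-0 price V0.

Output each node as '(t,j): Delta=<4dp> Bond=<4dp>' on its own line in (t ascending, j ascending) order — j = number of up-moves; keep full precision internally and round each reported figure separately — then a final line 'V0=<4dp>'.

(0,0): Delta=-0.0416 Bond=9.8869
(1,0): Delta=-0.1015 Bond=21.3458
(1,1): Delta=-0.0321 Bond=10.0451
(2,0): Delta=0.0000 Bond=15.5000
(2,1): Delta=-0.1175 Bond=30.4260
(2,2): Delta=-0.0186 Bond=7.7090
(3,0): Delta=0.0000 Bond=19.6850
(3,1): Delta=0.0000 Bond=19.6850
(3,2): Delta=-0.1361 Bond=44.0570
(3,3): Delta=0.0000 Bond=0.0000
V0=2.0740

No-arbitrage ⇒ martingale measure with p* = (R−d)/(u−d) = 0.7778.
At expiry t=4: V(4,0)=25.0000, V(4,1)=25.0000, V(4,2)=25.0000, V(4,3)=0.0000, V(4,4)=0.0000
(3,0): S=89.2158. Δ = (V_up−V_dn)/(S_up−S_dn) = (25.0000−25.0000)/(125.7942−69.5883) = 0.0000. V = [p*·25.0000 + (1−p*)·25.0000]/1.27 = 19.6850. B = V − Δ·S = 19.6850.
(3,1): S=161.2747. Δ = (V_up−V_dn)/(S_up−S_dn) = (25.0000−25.0000)/(227.3973−125.7942) = 0.0000. V = [p*·25.0000 + (1−p*)·25.0000]/1.27 = 19.6850. B = V − Δ·S = 19.6850.
(3,2): S=291.5350. Δ = (V_up−V_dn)/(S_up−S_dn) = (0.0000−25.0000)/(411.0643−227.3973) = -0.1361. V = [p*·0.0000 + (1−p*)·25.0000]/1.27 = 4.3745. B = V − Δ·S = 44.0570.
(3,3): S=527.0055. Δ = (V_up−V_dn)/(S_up−S_dn) = (0.0000−0.0000)/(743.0778−411.0643) = 0.0000. V = [p*·0.0000 + (1−p*)·0.0000]/1.27 = 0.0000. B = V − Δ·S = 0.0000.
(2,0): S=114.3792. Δ = (V_up−V_dn)/(S_up−S_dn) = (19.6850−19.6850)/(161.2747−89.2158) = 0.0000. V = [p*·19.6850 + (1−p*)·19.6850]/1.27 = 15.5000. B = V − Δ·S = 15.5000.
(2,1): S=206.7624. Δ = (V_up−V_dn)/(S_up−S_dn) = (4.3745−19.6850)/(291.5350−161.2747) = -0.1175. V = [p*·4.3745 + (1−p*)·19.6850]/1.27 = 6.1235. B = V − Δ·S = 30.4260.
(2,2): S=373.7628. Δ = (V_up−V_dn)/(S_up−S_dn) = (0.0000−4.3745)/(527.0055−291.5350) = -0.0186. V = [p*·0.0000 + (1−p*)·4.3745]/1.27 = 0.7654. B = V − Δ·S = 7.7090.
(1,0): S=146.6400. Δ = (V_up−V_dn)/(S_up−S_dn) = (6.1235−15.5000)/(206.7624−114.3792) = -0.1015. V = [p*·6.1235 + (1−p*)·15.5000]/1.27 = 6.4623. B = V − Δ·S = 21.3458.
(1,1): S=265.0800. Δ = (V_up−V_dn)/(S_up−S_dn) = (0.7654−6.1235)/(373.7628−206.7624) = -0.0321. V = [p*·0.7654 + (1−p*)·6.1235]/1.27 = 1.5402. B = V − Δ·S = 10.0451.
(0,0): S=188.0000. Δ = (V_up−V_dn)/(S_up−S_dn) = (1.5402−6.4623)/(265.0800−146.6400) = -0.0416. V = [p*·1.5402 + (1−p*)·6.4623]/1.27 = 2.0740. B = V − Δ·S = 9.8869.
The time-0 hedge costs 2.0740, which is the no-arbitrage price.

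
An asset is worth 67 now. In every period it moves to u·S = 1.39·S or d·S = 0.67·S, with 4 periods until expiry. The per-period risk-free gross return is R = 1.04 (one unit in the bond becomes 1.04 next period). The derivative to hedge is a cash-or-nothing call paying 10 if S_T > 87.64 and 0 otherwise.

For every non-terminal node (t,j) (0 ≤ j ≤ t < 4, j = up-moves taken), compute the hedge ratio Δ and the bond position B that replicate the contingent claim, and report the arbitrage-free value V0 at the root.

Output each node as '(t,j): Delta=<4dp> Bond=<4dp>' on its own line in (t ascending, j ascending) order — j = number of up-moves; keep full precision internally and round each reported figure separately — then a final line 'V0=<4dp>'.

(0,0): Delta=0.0710 Bond=-1.9034
(1,0): Delta=0.0755 Bond=-2.1846
(1,1): Delta=0.0689 Bond=-1.7854
(2,0): Delta=0.0000 Bond=0.0000
(2,1): Delta=0.1100 Bond=-4.4212
(2,2): Delta=0.0501 Bond=0.5689
(3,0): Delta=0.0000 Bond=0.0000
(3,1): Delta=0.0000 Bond=0.0000
(3,2): Delta=0.1601 Bond=-8.9476
(3,3): Delta=0.0000 Bond=9.6154
V0=2.8518

Since d<R<u, set p* = (R−d)/(u−d) = 0.5139; price each node as the discounted p*-expectation of its children.
At expiry t=4: V(4,0)=0.0000, V(4,1)=0.0000, V(4,2)=0.0000, V(4,3)=10.0000, V(4,4)=10.0000
Node (3,0) S=20.1511: V=(p*·0.0000+(1−p*)·0.0000)/1.04=0.0000; Δ=(0.0000−0.0000)/(28.0101−13.5013)=0.0000; B=V−Δ·S=0.0000
Node (3,1) S=41.8061: V=(p*·0.0000+(1−p*)·0.0000)/1.04=0.0000; Δ=(0.0000−0.0000)/(58.1104−28.0101)=0.0000; B=V−Δ·S=0.0000
Node (3,2) S=86.7320: V=(p*·10.0000+(1−p*)·0.0000)/1.04=4.9412; Δ=(10.0000−0.0000)/(120.5574−58.1104)=0.1601; B=V−Δ·S=-8.9476
Node (3,3) S=179.9365: V=(p*·10.0000+(1−p*)·10.0000)/1.04=9.6154; Δ=(10.0000−10.0000)/(250.1117−120.5574)=0.0000; B=V−Δ·S=9.6154
Node (2,0) S=30.0763: V=(p*·0.0000+(1−p*)·0.0000)/1.04=0.0000; Δ=(0.0000−0.0000)/(41.8061−20.1511)=0.0000; B=V−Δ·S=0.0000
Node (2,1) S=62.3971: V=(p*·4.9412+(1−p*)·0.0000)/1.04=2.4416; Δ=(4.9412−0.0000)/(86.7320−41.8061)=0.1100; B=V−Δ·S=-4.4212
Node (2,2) S=129.4507: V=(p*·9.6154+(1−p*)·4.9412)/1.04=7.0608; Δ=(9.6154−4.9412)/(179.9365−86.7320)=0.0501; B=V−Δ·S=0.5689
Node (1,0) S=44.8900: V=(p*·2.4416+(1−p*)·0.0000)/1.04=1.2064; Δ=(2.4416−0.0000)/(62.3971−30.0763)=0.0755; B=V−Δ·S=-2.1846
Node (1,1) S=93.1300: V=(p*·7.0608+(1−p*)·2.4416)/1.04=4.6301; Δ=(7.0608−2.4416)/(129.4507−62.3971)=0.0689; B=V−Δ·S=-1.7854
Node (0,0) S=67.0000: V=(p*·4.6301+(1−p*)·1.2064)/1.04=2.8518; Δ=(4.6301−1.2064)/(93.1300−44.8900)=0.0710; B=V−Δ·S=-1.9034
The time-0 hedge costs 2.8518, which is the no-arbitrage price.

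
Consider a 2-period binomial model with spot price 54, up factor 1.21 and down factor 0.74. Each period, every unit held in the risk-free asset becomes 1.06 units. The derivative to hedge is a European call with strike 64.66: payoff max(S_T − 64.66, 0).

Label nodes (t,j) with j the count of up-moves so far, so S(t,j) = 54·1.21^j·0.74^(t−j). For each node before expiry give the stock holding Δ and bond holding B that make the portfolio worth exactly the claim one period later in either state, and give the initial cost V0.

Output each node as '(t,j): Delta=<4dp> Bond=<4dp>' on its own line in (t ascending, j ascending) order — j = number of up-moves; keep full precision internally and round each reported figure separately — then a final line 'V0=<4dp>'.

Risk-neutral probability p* = (R−d)/(u−d) = (1.06−0.74)/(1.21−0.74) = 0.6809.
Terminal values V(2,·): V(2,0)=0.0000, V(2,1)=0.0000, V(2,2)=14.4014
(1,0): S=39.9600. Δ = (V_up−V_dn)/(S_up−S_dn) = (0.0000−0.0000)/(48.3516−29.5704) = 0.0000. V = [p*·0.0000 + (1−p*)·0.0000]/1.06 = 0.0000. B = V − Δ·S = 0.0000.
(1,1): S=65.3400. Δ = (V_up−V_dn)/(S_up−S_dn) = (14.4014−0.0000)/(79.0614−48.3516) = 0.4690. V = [p*·14.4014 + (1−p*)·0.0000]/1.06 = 9.2502. B = V − Δ·S = -21.3911.
(0,0): S=54.0000. Δ = (V_up−V_dn)/(S_up−S_dn) = (9.2502−0.0000)/(65.3400−39.9600) = 0.3645. V = [p*·9.2502 + (1−p*)·0.0000]/1.06 = 5.9415. B = V − Δ·S = -13.7398.
Check: Δ(0,0)·S0 + B(0,0) = 5.9415 = V0.

(0,0): Delta=0.3645 Bond=-13.7398
(1,0): Delta=0.0000 Bond=0.0000
(1,1): Delta=0.4690 Bond=-21.3911
V0=5.9415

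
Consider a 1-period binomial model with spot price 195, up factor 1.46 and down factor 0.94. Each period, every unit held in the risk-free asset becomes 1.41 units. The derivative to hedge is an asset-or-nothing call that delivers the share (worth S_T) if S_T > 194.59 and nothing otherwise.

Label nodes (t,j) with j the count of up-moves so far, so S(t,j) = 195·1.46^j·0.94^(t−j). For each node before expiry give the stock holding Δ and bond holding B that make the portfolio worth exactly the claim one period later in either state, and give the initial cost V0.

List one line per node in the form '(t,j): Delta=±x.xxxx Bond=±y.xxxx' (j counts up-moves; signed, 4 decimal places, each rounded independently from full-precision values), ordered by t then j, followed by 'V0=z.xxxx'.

Risk-neutral probability p* = (R−d)/(u−d) = (1.41−0.94)/(1.46−0.94) = 0.9038.
At expiry t=1: V(1,0)=0.0000, V(1,1)=284.7000
Node (0,0) S=195.0000: V=(p*·284.7000+(1−p*)·0.0000)/1.41=182.5000; Δ=(284.7000−0.0000)/(284.7000−183.3000)=2.8077; B=V−Δ·S=-365.0000
Self-financing check: at every node Δ·S+B equals the discounted successor values.

(0,0): Delta=2.8077 Bond=-365.0000
V0=182.5000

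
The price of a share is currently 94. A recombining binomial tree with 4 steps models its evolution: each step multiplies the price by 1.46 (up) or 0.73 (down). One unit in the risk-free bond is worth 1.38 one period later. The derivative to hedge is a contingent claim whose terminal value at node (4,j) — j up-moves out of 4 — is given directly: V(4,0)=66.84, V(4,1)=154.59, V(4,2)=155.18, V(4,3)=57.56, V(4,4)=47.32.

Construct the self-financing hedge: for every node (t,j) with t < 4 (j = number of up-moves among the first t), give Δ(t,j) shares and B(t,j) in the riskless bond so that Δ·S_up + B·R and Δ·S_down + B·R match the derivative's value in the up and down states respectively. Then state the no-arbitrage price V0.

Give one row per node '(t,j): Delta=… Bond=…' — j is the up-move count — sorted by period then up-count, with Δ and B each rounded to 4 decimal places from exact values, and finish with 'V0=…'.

(0,0): Delta=-0.1804 Bond=32.7209
(1,0): Delta=-0.7991 Bond=87.6046
(1,1): Delta=-0.1424 Bond=39.9303
(2,0): Delta=0.2010 Bond=70.8001
(2,1): Delta=-0.8606 Bond=127.0598
(2,2): Delta=-0.0982 Bond=46.2476
(3,0): Delta=3.2872 Bond=-15.1522
(3,1): Delta=0.0111 Bond=111.5942
(3,2): Delta=-0.9142 Bond=183.1884
(3,3): Delta=-0.0480 Bond=49.1304
V0=15.7598

The replicating-portfolio and risk-neutral prices coincide; use p* = (1.38−0.73)/(1.46−0.73) = 0.8904 for the latter.
Terminal payoffs: V(4,0)=66.8400, V(4,1)=154.5900, V(4,2)=155.1800, V(4,3)=57.5600, V(4,4)=47.3200
Node (3,0) S=36.5676: V=(p*·154.5900+(1−p*)·66.8400)/1.38=105.0533; Δ=(154.5900−66.8400)/(53.3887−26.6943)=3.2872; B=V−Δ·S=-15.1522
Node (3,1) S=73.1352: V=(p*·155.1800+(1−p*)·154.5900)/1.38=112.4024; Δ=(155.1800−154.5900)/(106.7774−53.3887)=0.0111; B=V−Δ·S=111.5942
Node (3,2) S=146.2704: V=(p*·57.5600+(1−p*)·155.1800)/1.38=49.4624; Δ=(57.5600−155.1800)/(213.5548−106.7774)=-0.9142; B=V−Δ·S=183.1884
Node (3,3) S=292.5408: V=(p*·47.3200+(1−p*)·57.5600)/1.38=35.1030; Δ=(47.3200−57.5600)/(427.1095−213.5548)=-0.0480; B=V−Δ·S=49.1304
Node (2,0) S=50.0926: V=(p*·112.4024+(1−p*)·105.0533)/1.38=80.8674; Δ=(112.4024−105.0533)/(73.1352−36.5676)=0.2010; B=V−Δ·S=70.8001
Node (2,1) S=100.1852: V=(p*·49.4624+(1−p*)·112.4024)/1.38=40.8405; Δ=(49.4624−112.4024)/(146.2704−73.1352)=-0.8606; B=V−Δ·S=127.0598
Node (2,2) S=200.3704: V=(p*·35.1030+(1−p*)·49.4624)/1.38=26.5773; Δ=(35.1030−49.4624)/(292.5408−146.2704)=-0.0982; B=V−Δ·S=46.2476
Node (1,0) S=68.6200: V=(p*·40.8405+(1−p*)·80.8674)/1.38=32.7732; Δ=(40.8405−80.8674)/(100.1852−50.0926)=-0.7991; B=V−Δ·S=87.6046
Node (1,1) S=137.2400: V=(p*·26.5773+(1−p*)·40.8405)/1.38=20.3916; Δ=(26.5773−40.8405)/(200.3704−100.1852)=-0.1424; B=V−Δ·S=39.9303
Node (0,0) S=94.0000: V=(p*·20.3916+(1−p*)·32.7732)/1.38=15.7598; Δ=(20.3916−32.7732)/(137.2400−68.6200)=-0.1804; B=V−Δ·S=32.7209
Root portfolio cost Δ·94+B reproduces V0=15.7598.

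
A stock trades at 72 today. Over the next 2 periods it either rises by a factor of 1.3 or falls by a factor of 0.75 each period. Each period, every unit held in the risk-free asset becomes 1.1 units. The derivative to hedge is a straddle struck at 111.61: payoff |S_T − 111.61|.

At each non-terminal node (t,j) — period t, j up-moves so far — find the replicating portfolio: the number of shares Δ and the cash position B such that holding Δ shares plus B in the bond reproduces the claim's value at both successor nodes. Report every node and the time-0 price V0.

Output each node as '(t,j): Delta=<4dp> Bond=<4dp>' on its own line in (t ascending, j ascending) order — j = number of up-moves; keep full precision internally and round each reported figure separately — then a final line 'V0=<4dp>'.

(0,0): Delta=-0.7058 Bond=77.7960
(1,0): Delta=-1.0000 Bond=101.4636
(1,1): Delta=-0.6088 Bond=76.4967
V0=26.9801

Since d<R<u, set p* = (R−d)/(u−d) = 0.6364; price each node as the discounted p*-expectation of its children.
At expiry t=2: V(2,0)=71.1100, V(2,1)=41.4100, V(2,2)=10.0700
(1,0): S=54.0000. Δ = (V_up−V_dn)/(S_up−S_dn) = (41.4100−71.1100)/(70.2000−40.5000) = -1.0000. V = [p*·41.4100 + (1−p*)·71.1100]/1.1 = 47.4636. B = V − Δ·S = 101.4636.
(1,1): S=93.6000. Δ = (V_up−V_dn)/(S_up−S_dn) = (10.0700−41.4100)/(121.6800−70.2000) = -0.6088. V = [p*·10.0700 + (1−p*)·41.4100]/1.1 = 19.5149. B = V − Δ·S = 76.4967.
(0,0): S=72.0000. Δ = (V_up−V_dn)/(S_up−S_dn) = (19.5149−47.4636)/(93.6000−54.0000) = -0.7058. V = [p*·19.5149 + (1−p*)·47.4636]/1.1 = 26.9801. B = V − Δ·S = 77.7960.
Check: Δ(0,0)·S0 + B(0,0) = 26.9801 = V0.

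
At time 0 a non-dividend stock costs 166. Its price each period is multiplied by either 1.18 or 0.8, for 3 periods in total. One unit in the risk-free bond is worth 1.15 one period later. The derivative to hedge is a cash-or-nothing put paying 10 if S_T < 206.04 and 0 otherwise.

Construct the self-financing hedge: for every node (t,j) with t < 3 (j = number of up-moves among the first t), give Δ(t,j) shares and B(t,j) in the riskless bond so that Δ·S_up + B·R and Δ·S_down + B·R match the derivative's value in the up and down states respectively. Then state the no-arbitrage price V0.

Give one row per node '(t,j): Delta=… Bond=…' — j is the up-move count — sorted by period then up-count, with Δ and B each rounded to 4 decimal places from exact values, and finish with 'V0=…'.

Since d<R<u, set p* = (R−d)/(u−d) = 0.9211; price each node as the discounted p*-expectation of its children.
At expiry t=3: V(3,0)=10.0000, V(3,1)=10.0000, V(3,2)=10.0000, V(3,3)=0.0000
  t=2,j=0: stock 106.2400 → up 125.3632 (V=10.0000), down 84.9920 (V=10.0000). Price 8.6957; hedge Δ=0.0000, bond B=8.6957.
  t=2,j=1: stock 156.7040 → up 184.9107 (V=10.0000), down 125.3632 (V=10.0000). Price 8.6957; hedge Δ=0.0000, bond B=8.6957.
  t=2,j=2: stock 231.1384 → up 272.7433 (V=0.0000), down 184.9107 (V=10.0000). Price 0.6865; hedge Δ=-0.1139, bond B=27.0023.
  t=1,j=0: stock 132.8000 → up 156.7040 (V=8.6957), down 106.2400 (V=8.6957). Price 7.5614; hedge Δ=0.0000, bond B=7.5614.
  t=1,j=1: stock 195.8800 → up 231.1384 (V=0.6865), down 156.7040 (V=8.6957). Price 1.1468; hedge Δ=-0.1076, bond B=22.2235.
  t=0,j=0: stock 166.0000 → up 195.8800 (V=1.1468), down 132.8000 (V=7.5614). Price 1.4376; hedge Δ=-0.1017, bond B=18.3182.
Self-financing check: at every node Δ·S+B equals the discounted successor values.

(0,0): Delta=-0.1017 Bond=18.3182
(1,0): Delta=0.0000 Bond=7.5614
(1,1): Delta=-0.1076 Bond=22.2235
(2,0): Delta=0.0000 Bond=8.6957
(2,1): Delta=0.0000 Bond=8.6957
(2,2): Delta=-0.1139 Bond=27.0023
V0=1.4376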